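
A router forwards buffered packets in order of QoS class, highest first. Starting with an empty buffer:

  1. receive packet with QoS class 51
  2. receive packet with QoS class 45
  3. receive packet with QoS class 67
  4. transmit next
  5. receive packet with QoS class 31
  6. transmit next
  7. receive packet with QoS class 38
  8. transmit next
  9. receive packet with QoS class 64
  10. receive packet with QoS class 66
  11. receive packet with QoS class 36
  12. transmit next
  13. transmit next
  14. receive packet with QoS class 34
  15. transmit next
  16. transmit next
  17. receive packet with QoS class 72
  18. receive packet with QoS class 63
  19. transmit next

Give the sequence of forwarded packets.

67 → 51 → 45 → 66 → 64 → 38 → 36 → 72

insert 51 → {51}
insert 45 → {51, 45}
insert 67 → {67, 51, 45}
transmit next → 67; now {51, 45}
insert 31 → {51, 45, 31}
transmit next → 51; now {45, 31}
insert 38 → {45, 38, 31}
transmit next → 45; now {38, 31}
insert 64 → {64, 38, 31}
insert 66 → {66, 64, 38, 31}
insert 36 → {66, 64, 38, 36, 31}
transmit next → 66; now {64, 38, 36, 31}
transmit next → 64; now {38, 36, 31}
insert 34 → {38, 36, 34, 31}
transmit next → 38; now {36, 34, 31}
transmit next → 36; now {34, 31}
insert 72 → {72, 34, 31}
insert 63 → {72, 63, 34, 31}
transmit next → 72; now {63, 34, 31}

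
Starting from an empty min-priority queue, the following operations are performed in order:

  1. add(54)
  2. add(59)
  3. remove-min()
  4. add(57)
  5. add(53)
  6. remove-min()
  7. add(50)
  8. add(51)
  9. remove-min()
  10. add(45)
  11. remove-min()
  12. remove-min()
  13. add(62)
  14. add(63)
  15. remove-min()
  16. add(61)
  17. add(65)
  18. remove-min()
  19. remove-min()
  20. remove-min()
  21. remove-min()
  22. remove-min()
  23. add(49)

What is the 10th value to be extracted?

63

insert 54 → {54}
insert 59 → {54, 59}
remove-min → 54; now {59}
insert 57 → {57, 59}
insert 53 → {53, 57, 59}
remove-min → 53; now {57, 59}
insert 50 → {50, 57, 59}
insert 51 → {50, 51, 57, 59}
remove-min → 50; now {51, 57, 59}
insert 45 → {45, 51, 57, 59}
remove-min → 45; now {51, 57, 59}
remove-min → 51; now {57, 59}
insert 62 → {57, 59, 62}
insert 63 → {57, 59, 62, 63}
remove-min → 57; now {59, 62, 63}
insert 61 → {59, 61, 62, 63}
insert 65 → {59, 61, 62, 63, 65}
remove-min → 59; now {61, 62, 63, 65}
remove-min → 61; now {62, 63, 65}
remove-min → 62; now {63, 65}
remove-min → 63; now {65}
remove-min → 65; now {}
insert 49 → {49}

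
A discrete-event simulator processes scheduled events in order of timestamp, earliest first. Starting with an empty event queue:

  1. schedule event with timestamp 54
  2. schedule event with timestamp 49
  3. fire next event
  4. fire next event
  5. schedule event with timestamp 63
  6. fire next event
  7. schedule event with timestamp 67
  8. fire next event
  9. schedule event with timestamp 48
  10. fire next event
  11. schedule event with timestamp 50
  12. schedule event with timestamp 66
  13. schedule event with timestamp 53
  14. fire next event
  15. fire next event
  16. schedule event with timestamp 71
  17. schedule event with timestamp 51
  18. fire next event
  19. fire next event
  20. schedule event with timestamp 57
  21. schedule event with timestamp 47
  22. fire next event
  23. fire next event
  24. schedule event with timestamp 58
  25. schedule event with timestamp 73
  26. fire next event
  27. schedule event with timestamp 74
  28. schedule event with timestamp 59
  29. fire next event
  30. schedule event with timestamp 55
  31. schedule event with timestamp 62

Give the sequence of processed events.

49, 54, 63, 67, 48, 50, 53, 51, 66, 47, 57, 58, 59

insert 54 → {54}
insert 49 → {49, 54}
fire next event → 49; now {54}
fire next event → 54; now {}
insert 63 → {63}
fire next event → 63; now {}
insert 67 → {67}
fire next event → 67; now {}
insert 48 → {48}
fire next event → 48; now {}
insert 50 → {50}
insert 66 → {50, 66}
insert 53 → {50, 53, 66}
fire next event → 50; now {53, 66}
fire next event → 53; now {66}
insert 71 → {66, 71}
insert 51 → {51, 66, 71}
fire next event → 51; now {66, 71}
fire next event → 66; now {71}
insert 57 → {57, 71}
insert 47 → {47, 57, 71}
fire next event → 47; now {57, 71}
fire next event → 57; now {71}
insert 58 → {58, 71}
insert 73 → {58, 71, 73}
fire next event → 58; now {71, 73}
insert 74 → {71, 73, 74}
insert 59 → {59, 71, 73, 74}
fire next event → 59; now {71, 73, 74}
insert 55 → {55, 71, 73, 74}
insert 62 → {55, 62, 71, 73, 74}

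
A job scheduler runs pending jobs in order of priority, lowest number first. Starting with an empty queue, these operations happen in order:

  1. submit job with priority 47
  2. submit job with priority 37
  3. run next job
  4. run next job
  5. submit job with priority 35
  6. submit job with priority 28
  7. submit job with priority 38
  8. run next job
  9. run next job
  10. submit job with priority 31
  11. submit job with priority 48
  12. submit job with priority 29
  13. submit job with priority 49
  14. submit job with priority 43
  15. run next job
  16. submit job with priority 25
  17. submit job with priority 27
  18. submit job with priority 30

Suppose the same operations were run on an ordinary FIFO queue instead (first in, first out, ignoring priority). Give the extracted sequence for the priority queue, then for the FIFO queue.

priority queue: 37, 47, 28, 35, 29; FIFO queue: [47, 37, 35, 28, 38]

insert 47 → {47}
insert 37 → {37, 47}
run next job → 37; now {47}
run next job → 47; now {}
insert 35 → {35}
insert 28 → {28, 35}
insert 38 → {28, 35, 38}
run next job → 28; now {35, 38}
run next job → 35; now {38}
insert 31 → {31, 38}
insert 48 → {31, 38, 48}
insert 29 → {29, 31, 38, 48}
insert 49 → {29, 31, 38, 48, 49}
insert 43 → {29, 31, 38, 43, 48, 49}
run next job → 29; now {31, 38, 43, 48, 49}
insert 25 → {25, 31, 38, 43, 48, 49}
insert 27 → {25, 27, 31, 38, 43, 48, 49}
insert 30 → {25, 27, 30, 31, 38, 43, 48, 49}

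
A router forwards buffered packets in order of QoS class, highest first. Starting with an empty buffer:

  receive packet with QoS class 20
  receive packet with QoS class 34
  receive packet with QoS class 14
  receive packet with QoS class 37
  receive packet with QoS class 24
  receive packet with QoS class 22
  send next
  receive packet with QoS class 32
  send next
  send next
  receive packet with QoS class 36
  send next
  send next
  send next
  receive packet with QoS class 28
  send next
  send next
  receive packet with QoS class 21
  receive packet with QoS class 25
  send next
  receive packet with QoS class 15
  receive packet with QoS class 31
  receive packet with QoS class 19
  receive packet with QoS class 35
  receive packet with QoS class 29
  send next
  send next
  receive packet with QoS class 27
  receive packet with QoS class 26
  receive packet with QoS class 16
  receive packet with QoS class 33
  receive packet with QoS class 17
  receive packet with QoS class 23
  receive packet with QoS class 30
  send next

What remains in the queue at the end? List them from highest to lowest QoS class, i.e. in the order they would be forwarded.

insert 20 → {20}
insert 34 → {34, 20}
insert 14 → {34, 20, 14}
insert 37 → {37, 34, 20, 14}
insert 24 → {37, 34, 24, 20, 14}
insert 22 → {37, 34, 24, 22, 20, 14}
send next → 37; now {34, 24, 22, 20, 14}
insert 32 → {34, 32, 24, 22, 20, 14}
send next → 34; now {32, 24, 22, 20, 14}
send next → 32; now {24, 22, 20, 14}
insert 36 → {36, 24, 22, 20, 14}
send next → 36; now {24, 22, 20, 14}
send next → 24; now {22, 20, 14}
send next → 22; now {20, 14}
insert 28 → {28, 20, 14}
send next → 28; now {20, 14}
send next → 20; now {14}
insert 21 → {21, 14}
insert 25 → {25, 21, 14}
send next → 25; now {21, 14}
insert 15 → {21, 15, 14}
insert 31 → {31, 21, 15, 14}
insert 19 → {31, 21, 19, 15, 14}
insert 35 → {35, 31, 21, 19, 15, 14}
insert 29 → {35, 31, 29, 21, 19, 15, 14}
send next → 35; now {31, 29, 21, 19, 15, 14}
send next → 31; now {29, 21, 19, 15, 14}
insert 27 → {29, 27, 21, 19, 15, 14}
insert 26 → {29, 27, 26, 21, 19, 15, 14}
insert 16 → {29, 27, 26, 21, 19, 16, 15, 14}
insert 33 → {33, 29, 27, 26, 21, 19, 16, 15, 14}
insert 17 → {33, 29, 27, 26, 21, 19, 17, 16, 15, 14}
insert 23 → {33, 29, 27, 26, 23, 21, 19, 17, 16, 15, 14}
insert 30 → {33, 30, 29, 27, 26, 23, 21, 19, 17, 16, 15, 14}
send next → 33; now {30, 29, 27, 26, 23, 21, 19, 17, 16, 15, 14}

30 → 29 → 27 → 26 → 23 → 21 → 19 → 17 → 16 → 15 → 14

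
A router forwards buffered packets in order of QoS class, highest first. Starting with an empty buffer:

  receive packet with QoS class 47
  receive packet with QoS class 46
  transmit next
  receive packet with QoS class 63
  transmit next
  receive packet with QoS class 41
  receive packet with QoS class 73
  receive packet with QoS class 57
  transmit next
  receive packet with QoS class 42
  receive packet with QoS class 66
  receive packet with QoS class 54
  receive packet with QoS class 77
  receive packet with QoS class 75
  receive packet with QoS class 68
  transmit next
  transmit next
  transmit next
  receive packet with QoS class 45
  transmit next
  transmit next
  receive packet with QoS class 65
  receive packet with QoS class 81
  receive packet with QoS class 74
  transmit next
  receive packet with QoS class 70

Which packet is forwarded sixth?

insert 47 → {47}
insert 46 → {47, 46}
transmit next → 47; now {46}
insert 63 → {63, 46}
transmit next → 63; now {46}
insert 41 → {46, 41}
insert 73 → {73, 46, 41}
insert 57 → {73, 57, 46, 41}
transmit next → 73; now {57, 46, 41}
insert 42 → {57, 46, 42, 41}
insert 66 → {66, 57, 46, 42, 41}
insert 54 → {66, 57, 54, 46, 42, 41}
insert 77 → {77, 66, 57, 54, 46, 42, 41}
insert 75 → {77, 75, 66, 57, 54, 46, 42, 41}
insert 68 → {77, 75, 68, 66, 57, 54, 46, 42, 41}
transmit next → 77; now {75, 68, 66, 57, 54, 46, 42, 41}
transmit next → 75; now {68, 66, 57, 54, 46, 42, 41}
transmit next → 68; now {66, 57, 54, 46, 42, 41}
insert 45 → {66, 57, 54, 46, 45, 42, 41}
transmit next → 66; now {57, 54, 46, 45, 42, 41}
transmit next → 57; now {54, 46, 45, 42, 41}
insert 65 → {65, 54, 46, 45, 42, 41}
insert 81 → {81, 65, 54, 46, 45, 42, 41}
insert 74 → {81, 74, 65, 54, 46, 45, 42, 41}
transmit next → 81; now {74, 65, 54, 46, 45, 42, 41}
insert 70 → {74, 70, 65, 54, 46, 45, 42, 41}

68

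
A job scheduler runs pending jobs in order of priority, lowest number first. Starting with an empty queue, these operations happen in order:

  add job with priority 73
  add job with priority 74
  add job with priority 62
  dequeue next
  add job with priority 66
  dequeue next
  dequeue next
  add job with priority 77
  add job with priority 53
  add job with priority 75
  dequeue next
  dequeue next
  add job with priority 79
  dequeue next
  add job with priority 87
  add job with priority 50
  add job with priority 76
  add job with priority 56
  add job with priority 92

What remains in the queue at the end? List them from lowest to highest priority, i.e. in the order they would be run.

insert 73 → {73}
insert 74 → {73, 74}
insert 62 → {62, 73, 74}
dequeue next → 62; now {73, 74}
insert 66 → {66, 73, 74}
dequeue next → 66; now {73, 74}
dequeue next → 73; now {74}
insert 77 → {74, 77}
insert 53 → {53, 74, 77}
insert 75 → {53, 74, 75, 77}
dequeue next → 53; now {74, 75, 77}
dequeue next → 74; now {75, 77}
insert 79 → {75, 77, 79}
dequeue next → 75; now {77, 79}
insert 87 → {77, 79, 87}
insert 50 → {50, 77, 79, 87}
insert 76 → {50, 76, 77, 79, 87}
insert 56 → {50, 56, 76, 77, 79, 87}
insert 92 → {50, 56, 76, 77, 79, 87, 92}

50, 56, 76, 77, 79, 87, 92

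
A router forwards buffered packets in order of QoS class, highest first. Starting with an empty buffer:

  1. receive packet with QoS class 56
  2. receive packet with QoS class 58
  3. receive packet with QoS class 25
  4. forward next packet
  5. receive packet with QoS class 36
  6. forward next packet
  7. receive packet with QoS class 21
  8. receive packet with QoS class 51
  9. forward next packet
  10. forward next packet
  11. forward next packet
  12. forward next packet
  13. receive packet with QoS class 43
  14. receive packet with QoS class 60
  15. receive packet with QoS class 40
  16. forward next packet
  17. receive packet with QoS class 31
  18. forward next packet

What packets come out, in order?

insert 56 → {56}
insert 58 → {58, 56}
insert 25 → {58, 56, 25}
forward next packet → 58; now {56, 25}
insert 36 → {56, 36, 25}
forward next packet → 56; now {36, 25}
insert 21 → {36, 25, 21}
insert 51 → {51, 36, 25, 21}
forward next packet → 51; now {36, 25, 21}
forward next packet → 36; now {25, 21}
forward next packet → 25; now {21}
forward next packet → 21; now {}
insert 43 → {43}
insert 60 → {60, 43}
insert 40 → {60, 43, 40}
forward next packet → 60; now {43, 40}
insert 31 → {43, 40, 31}
forward next packet → 43; now {40, 31}

58 → 56 → 51 → 36 → 25 → 21 → 60 → 43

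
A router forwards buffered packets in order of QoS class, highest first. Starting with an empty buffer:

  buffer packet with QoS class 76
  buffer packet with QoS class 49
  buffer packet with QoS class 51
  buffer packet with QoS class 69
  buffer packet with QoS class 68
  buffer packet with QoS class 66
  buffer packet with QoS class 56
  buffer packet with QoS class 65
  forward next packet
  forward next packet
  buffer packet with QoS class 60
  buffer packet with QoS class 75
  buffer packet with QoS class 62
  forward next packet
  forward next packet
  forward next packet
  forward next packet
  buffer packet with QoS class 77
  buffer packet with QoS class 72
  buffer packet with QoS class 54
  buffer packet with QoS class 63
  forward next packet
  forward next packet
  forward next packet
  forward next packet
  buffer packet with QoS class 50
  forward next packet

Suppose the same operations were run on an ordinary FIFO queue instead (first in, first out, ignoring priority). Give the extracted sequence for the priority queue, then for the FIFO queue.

priority queue: [76, 69, 75, 68, 66, 65, 77, 72, 63, 62, 60]; FIFO queue: [76, 49, 51, 69, 68, 66, 56, 65, 60, 75, 62]

insert 76 → {76}
insert 49 → {76, 49}
insert 51 → {76, 51, 49}
insert 69 → {76, 69, 51, 49}
insert 68 → {76, 69, 68, 51, 49}
insert 66 → {76, 69, 68, 66, 51, 49}
insert 56 → {76, 69, 68, 66, 56, 51, 49}
insert 65 → {76, 69, 68, 66, 65, 56, 51, 49}
forward next packet → 76; now {69, 68, 66, 65, 56, 51, 49}
forward next packet → 69; now {68, 66, 65, 56, 51, 49}
insert 60 → {68, 66, 65, 60, 56, 51, 49}
insert 75 → {75, 68, 66, 65, 60, 56, 51, 49}
insert 62 → {75, 68, 66, 65, 62, 60, 56, 51, 49}
forward next packet → 75; now {68, 66, 65, 62, 60, 56, 51, 49}
forward next packet → 68; now {66, 65, 62, 60, 56, 51, 49}
forward next packet → 66; now {65, 62, 60, 56, 51, 49}
forward next packet → 65; now {62, 60, 56, 51, 49}
insert 77 → {77, 62, 60, 56, 51, 49}
insert 72 → {77, 72, 62, 60, 56, 51, 49}
insert 54 → {77, 72, 62, 60, 56, 54, 51, 49}
insert 63 → {77, 72, 63, 62, 60, 56, 54, 51, 49}
forward next packet → 77; now {72, 63, 62, 60, 56, 54, 51, 49}
forward next packet → 72; now {63, 62, 60, 56, 54, 51, 49}
forward next packet → 63; now {62, 60, 56, 54, 51, 49}
forward next packet → 62; now {60, 56, 54, 51, 49}
insert 50 → {60, 56, 54, 51, 50, 49}
forward next packet → 60; now {56, 54, 51, 50, 49}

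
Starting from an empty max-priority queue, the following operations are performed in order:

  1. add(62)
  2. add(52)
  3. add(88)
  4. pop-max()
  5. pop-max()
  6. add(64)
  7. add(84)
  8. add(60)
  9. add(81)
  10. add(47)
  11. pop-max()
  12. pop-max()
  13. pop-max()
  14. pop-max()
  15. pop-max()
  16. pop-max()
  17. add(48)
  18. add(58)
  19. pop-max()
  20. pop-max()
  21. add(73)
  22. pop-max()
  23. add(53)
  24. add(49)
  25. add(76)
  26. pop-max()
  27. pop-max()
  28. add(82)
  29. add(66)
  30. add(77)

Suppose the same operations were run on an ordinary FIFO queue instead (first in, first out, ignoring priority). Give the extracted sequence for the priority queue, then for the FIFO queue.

priority queue: 88, 62, 84, 81, 64, 60, 52, 47, 58, 48, 73, 76, 53; FIFO queue: 62 → 52 → 88 → 64 → 84 → 60 → 81 → 47 → 48 → 58 → 73 → 53 → 49

insert 62 → {62}
insert 52 → {62, 52}
insert 88 → {88, 62, 52}
pop-max → 88; now {62, 52}
pop-max → 62; now {52}
insert 64 → {64, 52}
insert 84 → {84, 64, 52}
insert 60 → {84, 64, 60, 52}
insert 81 → {84, 81, 64, 60, 52}
insert 47 → {84, 81, 64, 60, 52, 47}
pop-max → 84; now {81, 64, 60, 52, 47}
pop-max → 81; now {64, 60, 52, 47}
pop-max → 64; now {60, 52, 47}
pop-max → 60; now {52, 47}
pop-max → 52; now {47}
pop-max → 47; now {}
insert 48 → {48}
insert 58 → {58, 48}
pop-max → 58; now {48}
pop-max → 48; now {}
insert 73 → {73}
pop-max → 73; now {}
insert 53 → {53}
insert 49 → {53, 49}
insert 76 → {76, 53, 49}
pop-max → 76; now {53, 49}
pop-max → 53; now {49}
insert 82 → {82, 49}
insert 66 → {82, 66, 49}
insert 77 → {82, 77, 66, 49}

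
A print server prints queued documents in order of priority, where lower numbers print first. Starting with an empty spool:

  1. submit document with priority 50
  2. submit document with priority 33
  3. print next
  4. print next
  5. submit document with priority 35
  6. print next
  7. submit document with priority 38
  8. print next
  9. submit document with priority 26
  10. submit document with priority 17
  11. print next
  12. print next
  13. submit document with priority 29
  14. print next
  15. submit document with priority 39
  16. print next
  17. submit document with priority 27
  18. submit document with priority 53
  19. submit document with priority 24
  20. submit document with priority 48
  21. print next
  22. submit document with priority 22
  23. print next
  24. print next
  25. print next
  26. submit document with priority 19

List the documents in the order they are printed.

insert 50 → {50}
insert 33 → {33, 50}
print next → 33; now {50}
print next → 50; now {}
insert 35 → {35}
print next → 35; now {}
insert 38 → {38}
print next → 38; now {}
insert 26 → {26}
insert 17 → {17, 26}
print next → 17; now {26}
print next → 26; now {}
insert 29 → {29}
print next → 29; now {}
insert 39 → {39}
print next → 39; now {}
insert 27 → {27}
insert 53 → {27, 53}
insert 24 → {24, 27, 53}
insert 48 → {24, 27, 48, 53}
print next → 24; now {27, 48, 53}
insert 22 → {22, 27, 48, 53}
print next → 22; now {27, 48, 53}
print next → 27; now {48, 53}
print next → 48; now {53}
insert 19 → {19, 53}

33, 50, 35, 38, 17, 26, 29, 39, 24, 22, 27, 48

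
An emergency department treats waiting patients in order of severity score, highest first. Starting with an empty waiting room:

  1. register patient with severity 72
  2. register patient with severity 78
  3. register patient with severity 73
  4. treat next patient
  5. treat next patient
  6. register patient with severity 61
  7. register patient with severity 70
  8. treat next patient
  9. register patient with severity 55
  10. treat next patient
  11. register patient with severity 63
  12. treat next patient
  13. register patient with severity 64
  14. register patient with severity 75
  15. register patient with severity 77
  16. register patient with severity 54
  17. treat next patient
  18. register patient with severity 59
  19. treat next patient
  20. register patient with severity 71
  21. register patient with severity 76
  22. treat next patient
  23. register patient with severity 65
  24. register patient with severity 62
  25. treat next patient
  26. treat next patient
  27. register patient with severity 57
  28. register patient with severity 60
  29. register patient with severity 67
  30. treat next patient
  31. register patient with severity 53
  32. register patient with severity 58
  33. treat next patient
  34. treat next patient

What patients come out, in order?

[78, 73, 72, 70, 63, 77, 75, 76, 71, 65, 67, 64, 62]

insert 72 → {72}
insert 78 → {78, 72}
insert 73 → {78, 73, 72}
treat next patient → 78; now {73, 72}
treat next patient → 73; now {72}
insert 61 → {72, 61}
insert 70 → {72, 70, 61}
treat next patient → 72; now {70, 61}
insert 55 → {70, 61, 55}
treat next patient → 70; now {61, 55}
insert 63 → {63, 61, 55}
treat next patient → 63; now {61, 55}
insert 64 → {64, 61, 55}
insert 75 → {75, 64, 61, 55}
insert 77 → {77, 75, 64, 61, 55}
insert 54 → {77, 75, 64, 61, 55, 54}
treat next patient → 77; now {75, 64, 61, 55, 54}
insert 59 → {75, 64, 61, 59, 55, 54}
treat next patient → 75; now {64, 61, 59, 55, 54}
insert 71 → {71, 64, 61, 59, 55, 54}
insert 76 → {76, 71, 64, 61, 59, 55, 54}
treat next patient → 76; now {71, 64, 61, 59, 55, 54}
insert 65 → {71, 65, 64, 61, 59, 55, 54}
insert 62 → {71, 65, 64, 62, 61, 59, 55, 54}
treat next patient → 71; now {65, 64, 62, 61, 59, 55, 54}
treat next patient → 65; now {64, 62, 61, 59, 55, 54}
insert 57 → {64, 62, 61, 59, 57, 55, 54}
insert 60 → {64, 62, 61, 60, 59, 57, 55, 54}
insert 67 → {67, 64, 62, 61, 60, 59, 57, 55, 54}
treat next patient → 67; now {64, 62, 61, 60, 59, 57, 55, 54}
insert 53 → {64, 62, 61, 60, 59, 57, 55, 54, 53}
insert 58 → {64, 62, 61, 60, 59, 58, 57, 55, 54, 53}
treat next patient → 64; now {62, 61, 60, 59, 58, 57, 55, 54, 53}
treat next patient → 62; now {61, 60, 59, 58, 57, 55, 54, 53}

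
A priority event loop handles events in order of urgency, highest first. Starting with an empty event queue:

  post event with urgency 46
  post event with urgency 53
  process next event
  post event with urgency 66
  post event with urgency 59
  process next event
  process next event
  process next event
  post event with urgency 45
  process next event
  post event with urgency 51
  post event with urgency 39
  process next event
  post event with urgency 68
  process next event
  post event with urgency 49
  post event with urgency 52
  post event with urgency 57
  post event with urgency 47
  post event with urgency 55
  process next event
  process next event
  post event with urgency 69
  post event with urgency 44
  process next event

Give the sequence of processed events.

insert 46 → {46}
insert 53 → {53, 46}
process next event → 53; now {46}
insert 66 → {66, 46}
insert 59 → {66, 59, 46}
process next event → 66; now {59, 46}
process next event → 59; now {46}
process next event → 46; now {}
insert 45 → {45}
process next event → 45; now {}
insert 51 → {51}
insert 39 → {51, 39}
process next event → 51; now {39}
insert 68 → {68, 39}
process next event → 68; now {39}
insert 49 → {49, 39}
insert 52 → {52, 49, 39}
insert 57 → {57, 52, 49, 39}
insert 47 → {57, 52, 49, 47, 39}
insert 55 → {57, 55, 52, 49, 47, 39}
process next event → 57; now {55, 52, 49, 47, 39}
process next event → 55; now {52, 49, 47, 39}
insert 69 → {69, 52, 49, 47, 39}
insert 44 → {69, 52, 49, 47, 44, 39}
process next event → 69; now {52, 49, 47, 44, 39}

[53, 66, 59, 46, 45, 51, 68, 57, 55, 69]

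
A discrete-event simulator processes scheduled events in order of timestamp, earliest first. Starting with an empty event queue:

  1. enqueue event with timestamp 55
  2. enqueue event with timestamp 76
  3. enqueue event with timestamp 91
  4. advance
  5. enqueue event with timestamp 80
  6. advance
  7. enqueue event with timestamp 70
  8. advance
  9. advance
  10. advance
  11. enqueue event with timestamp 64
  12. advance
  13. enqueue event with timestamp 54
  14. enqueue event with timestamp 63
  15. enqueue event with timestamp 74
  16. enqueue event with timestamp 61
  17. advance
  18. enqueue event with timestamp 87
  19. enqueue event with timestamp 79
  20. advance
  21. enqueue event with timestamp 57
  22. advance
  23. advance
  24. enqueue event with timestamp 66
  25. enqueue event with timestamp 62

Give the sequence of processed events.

insert 55 → {55}
insert 76 → {55, 76}
insert 91 → {55, 76, 91}
advance → 55; now {76, 91}
insert 80 → {76, 80, 91}
advance → 76; now {80, 91}
insert 70 → {70, 80, 91}
advance → 70; now {80, 91}
advance → 80; now {91}
advance → 91; now {}
insert 64 → {64}
advance → 64; now {}
insert 54 → {54}
insert 63 → {54, 63}
insert 74 → {54, 63, 74}
insert 61 → {54, 61, 63, 74}
advance → 54; now {61, 63, 74}
insert 87 → {61, 63, 74, 87}
insert 79 → {61, 63, 74, 79, 87}
advance → 61; now {63, 74, 79, 87}
insert 57 → {57, 63, 74, 79, 87}
advance → 57; now {63, 74, 79, 87}
advance → 63; now {74, 79, 87}
insert 66 → {66, 74, 79, 87}
insert 62 → {62, 66, 74, 79, 87}

55 → 76 → 70 → 80 → 91 → 64 → 54 → 61 → 57 → 63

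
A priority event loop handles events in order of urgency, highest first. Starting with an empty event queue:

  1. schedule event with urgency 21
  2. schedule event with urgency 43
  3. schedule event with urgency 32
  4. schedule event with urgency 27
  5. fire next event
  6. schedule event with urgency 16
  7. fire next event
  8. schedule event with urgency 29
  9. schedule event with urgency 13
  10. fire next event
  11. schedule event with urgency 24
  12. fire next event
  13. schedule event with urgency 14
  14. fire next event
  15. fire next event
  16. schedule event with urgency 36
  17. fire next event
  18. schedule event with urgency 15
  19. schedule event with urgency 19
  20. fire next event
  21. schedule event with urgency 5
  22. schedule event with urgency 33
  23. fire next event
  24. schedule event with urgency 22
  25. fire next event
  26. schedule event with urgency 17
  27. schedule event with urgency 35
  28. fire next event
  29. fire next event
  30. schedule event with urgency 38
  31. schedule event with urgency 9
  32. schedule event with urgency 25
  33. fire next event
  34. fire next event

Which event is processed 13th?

38

insert 21 → {21}
insert 43 → {43, 21}
insert 32 → {43, 32, 21}
insert 27 → {43, 32, 27, 21}
fire next event → 43; now {32, 27, 21}
insert 16 → {32, 27, 21, 16}
fire next event → 32; now {27, 21, 16}
insert 29 → {29, 27, 21, 16}
insert 13 → {29, 27, 21, 16, 13}
fire next event → 29; now {27, 21, 16, 13}
insert 24 → {27, 24, 21, 16, 13}
fire next event → 27; now {24, 21, 16, 13}
insert 14 → {24, 21, 16, 14, 13}
fire next event → 24; now {21, 16, 14, 13}
fire next event → 21; now {16, 14, 13}
insert 36 → {36, 16, 14, 13}
fire next event → 36; now {16, 14, 13}
insert 15 → {16, 15, 14, 13}
insert 19 → {19, 16, 15, 14, 13}
fire next event → 19; now {16, 15, 14, 13}
insert 5 → {16, 15, 14, 13, 5}
insert 33 → {33, 16, 15, 14, 13, 5}
fire next event → 33; now {16, 15, 14, 13, 5}
insert 22 → {22, 16, 15, 14, 13, 5}
fire next event → 22; now {16, 15, 14, 13, 5}
insert 17 → {17, 16, 15, 14, 13, 5}
insert 35 → {35, 17, 16, 15, 14, 13, 5}
fire next event → 35; now {17, 16, 15, 14, 13, 5}
fire next event → 17; now {16, 15, 14, 13, 5}
insert 38 → {38, 16, 15, 14, 13, 5}
insert 9 → {38, 16, 15, 14, 13, 9, 5}
insert 25 → {38, 25, 16, 15, 14, 13, 9, 5}
fire next event → 38; now {25, 16, 15, 14, 13, 9, 5}
fire next event → 25; now {16, 15, 14, 13, 9, 5}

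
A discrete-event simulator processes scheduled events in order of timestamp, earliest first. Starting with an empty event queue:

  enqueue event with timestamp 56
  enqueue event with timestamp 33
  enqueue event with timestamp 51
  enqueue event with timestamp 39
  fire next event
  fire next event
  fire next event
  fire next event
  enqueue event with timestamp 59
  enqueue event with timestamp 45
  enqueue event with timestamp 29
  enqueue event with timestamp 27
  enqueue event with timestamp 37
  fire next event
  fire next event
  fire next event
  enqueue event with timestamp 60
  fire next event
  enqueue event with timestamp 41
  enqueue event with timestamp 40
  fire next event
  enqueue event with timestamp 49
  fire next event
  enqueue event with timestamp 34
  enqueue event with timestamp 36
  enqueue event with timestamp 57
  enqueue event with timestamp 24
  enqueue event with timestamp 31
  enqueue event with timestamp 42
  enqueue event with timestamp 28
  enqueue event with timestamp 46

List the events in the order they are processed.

33 → 39 → 51 → 56 → 27 → 29 → 37 → 45 → 40 → 41

insert 56 → {56}
insert 33 → {33, 56}
insert 51 → {33, 51, 56}
insert 39 → {33, 39, 51, 56}
fire next event → 33; now {39, 51, 56}
fire next event → 39; now {51, 56}
fire next event → 51; now {56}
fire next event → 56; now {}
insert 59 → {59}
insert 45 → {45, 59}
insert 29 → {29, 45, 59}
insert 27 → {27, 29, 45, 59}
insert 37 → {27, 29, 37, 45, 59}
fire next event → 27; now {29, 37, 45, 59}
fire next event → 29; now {37, 45, 59}
fire next event → 37; now {45, 59}
insert 60 → {45, 59, 60}
fire next event → 45; now {59, 60}
insert 41 → {41, 59, 60}
insert 40 → {40, 41, 59, 60}
fire next event → 40; now {41, 59, 60}
insert 49 → {41, 49, 59, 60}
fire next event → 41; now {49, 59, 60}
insert 34 → {34, 49, 59, 60}
insert 36 → {34, 36, 49, 59, 60}
insert 57 → {34, 36, 49, 57, 59, 60}
insert 24 → {24, 34, 36, 49, 57, 59, 60}
insert 31 → {24, 31, 34, 36, 49, 57, 59, 60}
insert 42 → {24, 31, 34, 36, 42, 49, 57, 59, 60}
insert 28 → {24, 28, 31, 34, 36, 42, 49, 57, 59, 60}
insert 46 → {24, 28, 31, 34, 36, 42, 46, 49, 57, 59, 60}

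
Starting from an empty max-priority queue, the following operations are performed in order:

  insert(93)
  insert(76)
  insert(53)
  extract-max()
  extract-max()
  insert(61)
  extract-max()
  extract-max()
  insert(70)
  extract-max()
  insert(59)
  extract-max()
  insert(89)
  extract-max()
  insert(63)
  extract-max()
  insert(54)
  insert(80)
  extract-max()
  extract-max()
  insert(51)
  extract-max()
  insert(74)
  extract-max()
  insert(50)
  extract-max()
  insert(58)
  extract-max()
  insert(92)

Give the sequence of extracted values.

insert 93 → {93}
insert 76 → {93, 76}
insert 53 → {93, 76, 53}
extract-max → 93; now {76, 53}
extract-max → 76; now {53}
insert 61 → {61, 53}
extract-max → 61; now {53}
extract-max → 53; now {}
insert 70 → {70}
extract-max → 70; now {}
insert 59 → {59}
extract-max → 59; now {}
insert 89 → {89}
extract-max → 89; now {}
insert 63 → {63}
extract-max → 63; now {}
insert 54 → {54}
insert 80 → {80, 54}
extract-max → 80; now {54}
extract-max → 54; now {}
insert 51 → {51}
extract-max → 51; now {}
insert 74 → {74}
extract-max → 74; now {}
insert 50 → {50}
extract-max → 50; now {}
insert 58 → {58}
extract-max → 58; now {}
insert 92 → {92}

93 → 76 → 61 → 53 → 70 → 59 → 89 → 63 → 80 → 54 → 51 → 74 → 50 → 58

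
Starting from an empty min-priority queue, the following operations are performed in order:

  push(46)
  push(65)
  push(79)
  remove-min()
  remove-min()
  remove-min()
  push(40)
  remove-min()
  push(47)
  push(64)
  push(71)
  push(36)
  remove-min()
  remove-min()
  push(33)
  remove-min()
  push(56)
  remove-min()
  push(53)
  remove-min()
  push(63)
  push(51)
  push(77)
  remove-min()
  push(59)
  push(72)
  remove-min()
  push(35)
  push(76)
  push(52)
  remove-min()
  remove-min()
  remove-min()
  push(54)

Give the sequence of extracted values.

insert 46 → {46}
insert 65 → {46, 65}
insert 79 → {46, 65, 79}
remove-min → 46; now {65, 79}
remove-min → 65; now {79}
remove-min → 79; now {}
insert 40 → {40}
remove-min → 40; now {}
insert 47 → {47}
insert 64 → {47, 64}
insert 71 → {47, 64, 71}
insert 36 → {36, 47, 64, 71}
remove-min → 36; now {47, 64, 71}
remove-min → 47; now {64, 71}
insert 33 → {33, 64, 71}
remove-min → 33; now {64, 71}
insert 56 → {56, 64, 71}
remove-min → 56; now {64, 71}
insert 53 → {53, 64, 71}
remove-min → 53; now {64, 71}
insert 63 → {63, 64, 71}
insert 51 → {51, 63, 64, 71}
insert 77 → {51, 63, 64, 71, 77}
remove-min → 51; now {63, 64, 71, 77}
insert 59 → {59, 63, 64, 71, 77}
insert 72 → {59, 63, 64, 71, 72, 77}
remove-min → 59; now {63, 64, 71, 72, 77}
insert 35 → {35, 63, 64, 71, 72, 77}
insert 76 → {35, 63, 64, 71, 72, 76, 77}
insert 52 → {35, 52, 63, 64, 71, 72, 76, 77}
remove-min → 35; now {52, 63, 64, 71, 72, 76, 77}
remove-min → 52; now {63, 64, 71, 72, 76, 77}
remove-min → 63; now {64, 71, 72, 76, 77}
insert 54 → {54, 64, 71, 72, 76, 77}

46 → 65 → 79 → 40 → 36 → 47 → 33 → 56 → 53 → 51 → 59 → 35 → 52 → 63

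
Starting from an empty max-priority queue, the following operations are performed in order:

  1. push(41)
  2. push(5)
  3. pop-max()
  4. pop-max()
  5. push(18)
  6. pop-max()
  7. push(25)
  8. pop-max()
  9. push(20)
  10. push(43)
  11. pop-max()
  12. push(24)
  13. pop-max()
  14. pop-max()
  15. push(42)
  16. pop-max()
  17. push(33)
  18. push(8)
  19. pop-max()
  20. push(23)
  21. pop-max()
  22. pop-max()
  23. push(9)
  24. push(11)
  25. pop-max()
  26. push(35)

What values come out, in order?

41 → 5 → 18 → 25 → 43 → 24 → 20 → 42 → 33 → 23 → 8 → 11

insert 41 → {41}
insert 5 → {41, 5}
pop-max → 41; now {5}
pop-max → 5; now {}
insert 18 → {18}
pop-max → 18; now {}
insert 25 → {25}
pop-max → 25; now {}
insert 20 → {20}
insert 43 → {43, 20}
pop-max → 43; now {20}
insert 24 → {24, 20}
pop-max → 24; now {20}
pop-max → 20; now {}
insert 42 → {42}
pop-max → 42; now {}
insert 33 → {33}
insert 8 → {33, 8}
pop-max → 33; now {8}
insert 23 → {23, 8}
pop-max → 23; now {8}
pop-max → 8; now {}
insert 9 → {9}
insert 11 → {11, 9}
pop-max → 11; now {9}
insert 35 → {35, 9}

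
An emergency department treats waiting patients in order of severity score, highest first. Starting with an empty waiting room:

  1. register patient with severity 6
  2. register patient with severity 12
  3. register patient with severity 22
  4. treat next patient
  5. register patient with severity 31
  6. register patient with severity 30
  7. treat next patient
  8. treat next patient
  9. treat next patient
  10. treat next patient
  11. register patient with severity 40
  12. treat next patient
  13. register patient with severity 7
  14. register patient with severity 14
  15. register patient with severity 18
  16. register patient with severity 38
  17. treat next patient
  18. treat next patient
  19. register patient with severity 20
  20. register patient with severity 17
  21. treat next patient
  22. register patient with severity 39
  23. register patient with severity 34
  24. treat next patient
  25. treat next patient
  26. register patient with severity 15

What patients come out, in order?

22 → 31 → 30 → 12 → 6 → 40 → 38 → 18 → 20 → 39 → 34

insert 6 → {6}
insert 12 → {12, 6}
insert 22 → {22, 12, 6}
treat next patient → 22; now {12, 6}
insert 31 → {31, 12, 6}
insert 30 → {31, 30, 12, 6}
treat next patient → 31; now {30, 12, 6}
treat next patient → 30; now {12, 6}
treat next patient → 12; now {6}
treat next patient → 6; now {}
insert 40 → {40}
treat next patient → 40; now {}
insert 7 → {7}
insert 14 → {14, 7}
insert 18 → {18, 14, 7}
insert 38 → {38, 18, 14, 7}
treat next patient → 38; now {18, 14, 7}
treat next patient → 18; now {14, 7}
insert 20 → {20, 14, 7}
insert 17 → {20, 17, 14, 7}
treat next patient → 20; now {17, 14, 7}
insert 39 → {39, 17, 14, 7}
insert 34 → {39, 34, 17, 14, 7}
treat next patient → 39; now {34, 17, 14, 7}
treat next patient → 34; now {17, 14, 7}
insert 15 → {17, 15, 14, 7}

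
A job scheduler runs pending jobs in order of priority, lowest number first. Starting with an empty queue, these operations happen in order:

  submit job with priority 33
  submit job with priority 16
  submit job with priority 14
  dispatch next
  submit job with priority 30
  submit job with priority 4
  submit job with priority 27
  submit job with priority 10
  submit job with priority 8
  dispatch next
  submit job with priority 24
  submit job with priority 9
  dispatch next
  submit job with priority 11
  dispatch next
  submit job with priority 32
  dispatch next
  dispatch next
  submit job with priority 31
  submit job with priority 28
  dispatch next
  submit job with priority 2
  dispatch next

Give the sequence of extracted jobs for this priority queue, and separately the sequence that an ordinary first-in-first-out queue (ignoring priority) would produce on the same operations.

priority queue: 14, 4, 8, 9, 10, 11, 16, 2; FIFO queue: 33, 16, 14, 30, 4, 27, 10, 8

insert 33 → {33}
insert 16 → {16, 33}
insert 14 → {14, 16, 33}
dispatch next → 14; now {16, 33}
insert 30 → {16, 30, 33}
insert 4 → {4, 16, 30, 33}
insert 27 → {4, 16, 27, 30, 33}
insert 10 → {4, 10, 16, 27, 30, 33}
insert 8 → {4, 8, 10, 16, 27, 30, 33}
dispatch next → 4; now {8, 10, 16, 27, 30, 33}
insert 24 → {8, 10, 16, 24, 27, 30, 33}
insert 9 → {8, 9, 10, 16, 24, 27, 30, 33}
dispatch next → 8; now {9, 10, 16, 24, 27, 30, 33}
insert 11 → {9, 10, 11, 16, 24, 27, 30, 33}
dispatch next → 9; now {10, 11, 16, 24, 27, 30, 33}
insert 32 → {10, 11, 16, 24, 27, 30, 32, 33}
dispatch next → 10; now {11, 16, 24, 27, 30, 32, 33}
dispatch next → 11; now {16, 24, 27, 30, 32, 33}
insert 31 → {16, 24, 27, 30, 31, 32, 33}
insert 28 → {16, 24, 27, 28, 30, 31, 32, 33}
dispatch next → 16; now {24, 27, 28, 30, 31, 32, 33}
insert 2 → {2, 24, 27, 28, 30, 31, 32, 33}
dispatch next → 2; now {24, 27, 28, 30, 31, 32, 33}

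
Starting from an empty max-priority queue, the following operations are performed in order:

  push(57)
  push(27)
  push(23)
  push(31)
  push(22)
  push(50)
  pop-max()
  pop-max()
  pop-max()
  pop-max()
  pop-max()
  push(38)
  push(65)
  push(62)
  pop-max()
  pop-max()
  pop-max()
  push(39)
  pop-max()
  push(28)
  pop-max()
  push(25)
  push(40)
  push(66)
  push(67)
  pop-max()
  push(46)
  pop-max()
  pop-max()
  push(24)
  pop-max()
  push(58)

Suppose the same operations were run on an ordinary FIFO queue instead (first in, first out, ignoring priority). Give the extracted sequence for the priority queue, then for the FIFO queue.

insert 57 → {57}
insert 27 → {57, 27}
insert 23 → {57, 27, 23}
insert 31 → {57, 31, 27, 23}
insert 22 → {57, 31, 27, 23, 22}
insert 50 → {57, 50, 31, 27, 23, 22}
pop-max → 57; now {50, 31, 27, 23, 22}
pop-max → 50; now {31, 27, 23, 22}
pop-max → 31; now {27, 23, 22}
pop-max → 27; now {23, 22}
pop-max → 23; now {22}
insert 38 → {38, 22}
insert 65 → {65, 38, 22}
insert 62 → {65, 62, 38, 22}
pop-max → 65; now {62, 38, 22}
pop-max → 62; now {38, 22}
pop-max → 38; now {22}
insert 39 → {39, 22}
pop-max → 39; now {22}
insert 28 → {28, 22}
pop-max → 28; now {22}
insert 25 → {25, 22}
insert 40 → {40, 25, 22}
insert 66 → {66, 40, 25, 22}
insert 67 → {67, 66, 40, 25, 22}
pop-max → 67; now {66, 40, 25, 22}
insert 46 → {66, 46, 40, 25, 22}
pop-max → 66; now {46, 40, 25, 22}
pop-max → 46; now {40, 25, 22}
insert 24 → {40, 25, 24, 22}
pop-max → 40; now {25, 24, 22}
insert 58 → {58, 25, 24, 22}

priority queue: [57, 50, 31, 27, 23, 65, 62, 38, 39, 28, 67, 66, 46, 40]; FIFO queue: 57 → 27 → 23 → 31 → 22 → 50 → 38 → 65 → 62 → 39 → 28 → 25 → 40 → 66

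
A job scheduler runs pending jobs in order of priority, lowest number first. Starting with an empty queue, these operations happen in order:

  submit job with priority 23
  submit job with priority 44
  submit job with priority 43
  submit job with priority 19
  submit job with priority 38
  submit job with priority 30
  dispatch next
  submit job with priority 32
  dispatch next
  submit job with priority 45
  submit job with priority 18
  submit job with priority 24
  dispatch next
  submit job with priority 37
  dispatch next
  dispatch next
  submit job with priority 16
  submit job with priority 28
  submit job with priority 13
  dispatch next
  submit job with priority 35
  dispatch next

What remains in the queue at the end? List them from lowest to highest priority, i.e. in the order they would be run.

insert 23 → {23}
insert 44 → {23, 44}
insert 43 → {23, 43, 44}
insert 19 → {19, 23, 43, 44}
insert 38 → {19, 23, 38, 43, 44}
insert 30 → {19, 23, 30, 38, 43, 44}
dispatch next → 19; now {23, 30, 38, 43, 44}
insert 32 → {23, 30, 32, 38, 43, 44}
dispatch next → 23; now {30, 32, 38, 43, 44}
insert 45 → {30, 32, 38, 43, 44, 45}
insert 18 → {18, 30, 32, 38, 43, 44, 45}
insert 24 → {18, 24, 30, 32, 38, 43, 44, 45}
dispatch next → 18; now {24, 30, 32, 38, 43, 44, 45}
insert 37 → {24, 30, 32, 37, 38, 43, 44, 45}
dispatch next → 24; now {30, 32, 37, 38, 43, 44, 45}
dispatch next → 30; now {32, 37, 38, 43, 44, 45}
insert 16 → {16, 32, 37, 38, 43, 44, 45}
insert 28 → {16, 28, 32, 37, 38, 43, 44, 45}
insert 13 → {13, 16, 28, 32, 37, 38, 43, 44, 45}
dispatch next → 13; now {16, 28, 32, 37, 38, 43, 44, 45}
insert 35 → {16, 28, 32, 35, 37, 38, 43, 44, 45}
dispatch next → 16; now {28, 32, 35, 37, 38, 43, 44, 45}

[28, 32, 35, 37, 38, 43, 44, 45]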